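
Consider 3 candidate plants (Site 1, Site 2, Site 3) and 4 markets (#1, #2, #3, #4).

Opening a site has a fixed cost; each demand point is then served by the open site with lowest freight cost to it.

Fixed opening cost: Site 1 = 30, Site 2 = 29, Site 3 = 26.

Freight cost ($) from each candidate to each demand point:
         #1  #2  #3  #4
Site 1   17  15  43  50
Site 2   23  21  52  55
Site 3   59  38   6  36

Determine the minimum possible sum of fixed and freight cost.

130

Open {Site 1, Site 3}: assign each demand point to its cheapest open site.
  #1→Site 1 17, #2→Site 1 15, #3→Site 3 6, #4→Site 3 36
  freight cost 74, fixed 56 → total 130.
Compare {Site 2, Site 3}: freight cost 86 + fixed 55 = 141.
Compare {Site 1}: freight cost 125 + fixed 30 = 155.
Compare {Site 1, Site 2, Site 3}: freight cost 74 + fixed 85 = 159.
All other subsets cost ≥ 141. Minimum total cost: 130.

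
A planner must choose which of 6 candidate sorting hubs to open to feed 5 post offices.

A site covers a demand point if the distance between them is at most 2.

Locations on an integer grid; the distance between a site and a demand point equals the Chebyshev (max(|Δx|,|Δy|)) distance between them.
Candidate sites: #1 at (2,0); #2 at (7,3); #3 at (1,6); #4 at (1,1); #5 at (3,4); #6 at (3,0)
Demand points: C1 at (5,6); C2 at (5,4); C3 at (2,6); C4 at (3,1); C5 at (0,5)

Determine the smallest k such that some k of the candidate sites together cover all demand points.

Coverage sets (demand points within 2 of each site):
  #1: {C4}
  #2: {C2}
  #3: {C3, C5}
  #4: {C4}
  #5: {C1, C2, C3}
  #6: {C4}
No 2 sites suffice: every size-2 union leaves at least one demand point uncovered.
But {#1, #3, #5} covers everything, so the minimum is 3.

3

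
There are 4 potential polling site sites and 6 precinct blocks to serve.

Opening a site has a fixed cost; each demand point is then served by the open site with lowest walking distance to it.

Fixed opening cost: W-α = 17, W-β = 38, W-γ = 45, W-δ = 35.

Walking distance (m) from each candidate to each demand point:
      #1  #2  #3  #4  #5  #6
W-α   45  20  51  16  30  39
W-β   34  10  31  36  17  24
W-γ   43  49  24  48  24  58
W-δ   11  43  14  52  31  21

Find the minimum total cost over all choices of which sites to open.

Open {W-α, W-δ}: assign each demand point to its cheapest open site.
  #1→W-δ 11, #2→W-α 20, #3→W-δ 14, #4→W-α 16, #5→W-α 30, #6→W-δ 21
  walking distance 112, fixed 52 → total 164.
Compare {W-α, W-β, W-δ}: walking distance 89 + fixed 90 = 179.
Compare {W-β, W-δ}: walking distance 109 + fixed 73 = 182.
Compare {W-α, W-β}: walking distance 132 + fixed 55 = 187.
All other subsets cost ≥ 179. Minimum total cost: 164.

164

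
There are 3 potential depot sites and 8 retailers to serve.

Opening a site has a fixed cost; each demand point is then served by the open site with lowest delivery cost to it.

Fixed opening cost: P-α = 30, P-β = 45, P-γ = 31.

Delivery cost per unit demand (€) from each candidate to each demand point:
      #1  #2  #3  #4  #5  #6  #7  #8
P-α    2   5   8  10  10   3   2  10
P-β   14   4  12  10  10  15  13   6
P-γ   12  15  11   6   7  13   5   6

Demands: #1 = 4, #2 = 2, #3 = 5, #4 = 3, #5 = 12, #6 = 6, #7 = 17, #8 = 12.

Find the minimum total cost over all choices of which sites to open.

345

Open {P-α, P-γ}: assign each demand point to its cheapest open site.
  #1→P-α 4×2=8, #2→P-α 2×5=10, #3→P-α 5×8=40, #4→P-γ 3×6=18, #5→P-γ 12×7=84, #6→P-α 6×3=18, #7→P-α 17×2=34, #8→P-γ 12×6=72
  delivery cost 284, fixed 61 → total 345.
Compare {P-α, P-β, P-γ}: delivery cost 282 + fixed 106 = 388.
Compare {P-α, P-β}: delivery cost 330 + fixed 75 = 405.
Compare {P-α}: delivery cost 380 + fixed 30 = 410.
All other subsets cost ≥ 388. Minimum total cost: 345.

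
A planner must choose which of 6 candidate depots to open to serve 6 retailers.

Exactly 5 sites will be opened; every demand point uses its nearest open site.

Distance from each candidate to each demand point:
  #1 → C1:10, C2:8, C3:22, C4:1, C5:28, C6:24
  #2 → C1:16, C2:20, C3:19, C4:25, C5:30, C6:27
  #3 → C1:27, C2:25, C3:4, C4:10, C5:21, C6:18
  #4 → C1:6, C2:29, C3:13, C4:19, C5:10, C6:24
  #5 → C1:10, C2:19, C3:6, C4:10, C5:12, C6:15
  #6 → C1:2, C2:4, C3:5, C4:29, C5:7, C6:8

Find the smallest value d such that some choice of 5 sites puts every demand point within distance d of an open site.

8

Open {#1, #2, #3, #4, #6}.
  Farthest demand point is C6 at distance 8 (to #6); all others are ≤ 8.
With {#1, #2, #3, #5, #6} the worst case is 8.
With {#1, #2, #4, #5, #6} the worst case is 8.
No size-5 selection achieves below 8.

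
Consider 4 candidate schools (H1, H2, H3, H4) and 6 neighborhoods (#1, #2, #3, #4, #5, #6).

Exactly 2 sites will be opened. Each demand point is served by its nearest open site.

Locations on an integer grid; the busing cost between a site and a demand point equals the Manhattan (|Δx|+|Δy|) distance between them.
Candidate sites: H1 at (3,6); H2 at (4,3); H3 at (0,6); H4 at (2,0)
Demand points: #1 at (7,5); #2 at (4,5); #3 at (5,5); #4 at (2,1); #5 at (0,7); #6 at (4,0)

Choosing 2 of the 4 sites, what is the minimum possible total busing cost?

17

Open {H1, H4}.
  #1→H1 5, #2→H1 2, #3→H1 3, #4→H4 1, #5→H1 4, #6→H4 2  ⇒ total 17.
Compare {H2, H3}: total 18.
Compare {H1, H2}: total 21.
No size-2 selection does better; minimum is 17.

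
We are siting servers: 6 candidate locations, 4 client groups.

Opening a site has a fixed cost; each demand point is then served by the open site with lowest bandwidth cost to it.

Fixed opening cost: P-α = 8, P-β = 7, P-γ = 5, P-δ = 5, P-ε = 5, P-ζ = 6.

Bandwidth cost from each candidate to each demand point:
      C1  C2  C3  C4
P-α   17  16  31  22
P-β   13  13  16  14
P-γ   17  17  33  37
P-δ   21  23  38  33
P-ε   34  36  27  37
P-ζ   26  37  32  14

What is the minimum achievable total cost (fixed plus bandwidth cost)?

63

Open {P-β}: assign each demand point to its cheapest open site.
  C1→P-β 13, C2→P-β 13, C3→P-β 16, C4→P-β 14
  bandwidth cost 56, fixed 7 → total 63.
Compare {P-β, P-γ}: bandwidth cost 56 + fixed 12 = 68.
Compare {P-β, P-δ}: bandwidth cost 56 + fixed 12 = 68.
Compare {P-β, P-ε}: bandwidth cost 56 + fixed 12 = 68.
All other subsets cost ≥ 68. Minimum total cost: 63.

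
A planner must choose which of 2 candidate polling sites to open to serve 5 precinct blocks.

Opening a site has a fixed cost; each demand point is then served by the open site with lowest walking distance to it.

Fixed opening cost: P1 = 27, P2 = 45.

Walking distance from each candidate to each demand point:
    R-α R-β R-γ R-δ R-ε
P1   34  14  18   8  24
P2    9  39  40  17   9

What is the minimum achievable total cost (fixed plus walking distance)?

Open {P1}: assign each demand point to its cheapest open site.
  R-α→P1 34, R-β→P1 14, R-γ→P1 18, R-δ→P1 8, R-ε→P1 24
  walking distance 98, fixed 27 → total 125.
Compare {P1, P2}: walking distance 58 + fixed 72 = 130.
Compare {P2}: walking distance 114 + fixed 45 = 159.

125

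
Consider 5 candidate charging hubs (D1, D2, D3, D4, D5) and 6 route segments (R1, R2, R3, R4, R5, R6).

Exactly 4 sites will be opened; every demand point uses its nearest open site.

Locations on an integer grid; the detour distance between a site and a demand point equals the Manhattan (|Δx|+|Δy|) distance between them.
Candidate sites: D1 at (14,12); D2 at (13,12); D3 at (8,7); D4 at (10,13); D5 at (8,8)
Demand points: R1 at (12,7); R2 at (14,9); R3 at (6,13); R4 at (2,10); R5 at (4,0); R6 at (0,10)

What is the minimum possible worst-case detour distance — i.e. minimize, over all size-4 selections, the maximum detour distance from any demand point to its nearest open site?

Open {D1, D2, D3, D4}.
  Farthest demand point is R5 at detour distance 11 (to D3); all others are ≤ 11.
With {D1, D2, D3, D5} the worst case is 11.
With {D1, D3, D4, D5} the worst case is 11.
No size-4 selection achieves below 11.

11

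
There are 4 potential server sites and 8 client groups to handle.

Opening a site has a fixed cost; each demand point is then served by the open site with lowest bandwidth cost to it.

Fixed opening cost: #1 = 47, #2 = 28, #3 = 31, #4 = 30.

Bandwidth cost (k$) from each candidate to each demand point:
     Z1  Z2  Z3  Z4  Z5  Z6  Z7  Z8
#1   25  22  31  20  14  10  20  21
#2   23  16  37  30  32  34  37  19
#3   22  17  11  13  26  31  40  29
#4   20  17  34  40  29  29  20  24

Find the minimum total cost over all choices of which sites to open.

206

Open {#1, #3}: assign each demand point to its cheapest open site.
  Z1→#3 22, Z2→#3 17, Z3→#3 11, Z4→#3 13, Z5→#1 14, Z6→#1 10, Z7→#1 20, Z8→#1 21
  bandwidth cost 128, fixed 78 → total 206.
Compare {#1}: bandwidth cost 163 + fixed 47 = 210.
Compare {#3}: bandwidth cost 189 + fixed 31 = 220.
Compare {#3, #4}: bandwidth cost 160 + fixed 61 = 221.
All other subsets cost ≥ 210. Minimum total cost: 206.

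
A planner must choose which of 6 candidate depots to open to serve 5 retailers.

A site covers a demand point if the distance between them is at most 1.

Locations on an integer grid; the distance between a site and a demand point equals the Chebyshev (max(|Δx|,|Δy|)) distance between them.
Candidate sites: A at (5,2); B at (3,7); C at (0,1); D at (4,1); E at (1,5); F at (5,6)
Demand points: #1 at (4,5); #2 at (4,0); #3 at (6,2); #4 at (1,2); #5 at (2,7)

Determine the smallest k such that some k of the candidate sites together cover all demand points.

Coverage sets (demand points within 1 of each site):
  A: {#3}
  B: {#5}
  C: {#4}
  D: {#2}
  E: {}
  F: {#1}
No 4 sites suffice: every size-4 union leaves at least one demand point uncovered.
But {A, B, C, D, F} covers everything, so the minimum is 5.

5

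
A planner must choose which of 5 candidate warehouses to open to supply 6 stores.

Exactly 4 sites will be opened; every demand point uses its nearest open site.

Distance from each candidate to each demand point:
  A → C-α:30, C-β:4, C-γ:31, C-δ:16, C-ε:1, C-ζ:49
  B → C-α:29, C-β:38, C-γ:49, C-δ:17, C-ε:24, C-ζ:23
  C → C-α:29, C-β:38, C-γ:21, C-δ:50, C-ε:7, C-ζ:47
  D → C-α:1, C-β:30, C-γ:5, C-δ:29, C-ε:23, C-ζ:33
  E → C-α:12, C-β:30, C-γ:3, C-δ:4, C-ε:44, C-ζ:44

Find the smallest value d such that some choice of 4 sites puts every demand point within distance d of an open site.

Open {A, B, C, D}.
  Farthest demand point is C-ζ at distance 23 (to B); all others are ≤ 23.
With {A, B, C, E} the worst case is 23.
With {A, B, D, E} the worst case is 23.
No size-4 selection achieves below 23.

23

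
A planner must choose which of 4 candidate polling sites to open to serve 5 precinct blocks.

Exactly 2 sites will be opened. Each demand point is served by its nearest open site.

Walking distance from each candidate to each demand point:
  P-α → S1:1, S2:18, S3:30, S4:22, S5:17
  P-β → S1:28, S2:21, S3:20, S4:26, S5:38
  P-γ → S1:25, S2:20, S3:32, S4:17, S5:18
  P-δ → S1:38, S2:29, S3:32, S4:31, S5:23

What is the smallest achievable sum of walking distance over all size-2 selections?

Open {P-α, P-β}.
  S1→P-α 1, S2→P-α 18, S3→P-β 20, S4→P-α 22, S5→P-α 17  ⇒ total 78.
Compare {P-α, P-γ}: total 83.
Compare {P-α, P-δ}: total 88.
No size-2 selection does better; minimum is 78.

78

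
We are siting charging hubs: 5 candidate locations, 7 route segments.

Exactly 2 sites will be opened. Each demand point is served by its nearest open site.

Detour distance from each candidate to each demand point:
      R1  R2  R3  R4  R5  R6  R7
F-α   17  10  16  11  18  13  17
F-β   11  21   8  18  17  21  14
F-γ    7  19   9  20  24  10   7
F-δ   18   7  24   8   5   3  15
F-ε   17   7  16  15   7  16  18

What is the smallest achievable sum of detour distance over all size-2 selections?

Open {F-γ, F-δ}.
  R1→F-γ 7, R2→F-δ 7, R3→F-γ 9, R4→F-δ 8, R5→F-δ 5, R6→F-δ 3, R7→F-γ 7  ⇒ total 46.
Compare {F-β, F-δ}: total 56.
Compare {F-γ, F-ε}: total 62.
No size-2 selection does better; minimum is 46.

46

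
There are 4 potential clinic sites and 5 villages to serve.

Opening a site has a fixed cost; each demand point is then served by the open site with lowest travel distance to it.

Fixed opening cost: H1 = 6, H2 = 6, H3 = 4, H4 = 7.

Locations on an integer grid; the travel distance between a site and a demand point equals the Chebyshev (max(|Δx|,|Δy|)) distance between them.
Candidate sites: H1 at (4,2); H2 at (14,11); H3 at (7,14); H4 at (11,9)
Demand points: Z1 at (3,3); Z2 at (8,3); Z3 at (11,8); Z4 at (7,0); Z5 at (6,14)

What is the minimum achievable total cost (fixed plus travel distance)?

25

Open {H1, H3}: assign each demand point to its cheapest open site.
  Z1→H1 1, Z2→H1 4, Z3→H3 6, Z4→H1 3, Z5→H3 1
  travel distance 15, fixed 10 → total 25.
Compare {H1, H4}: travel distance 14 + fixed 13 = 27.
Compare {H1, H3, H4}: travel distance 10 + fixed 17 = 27.
Compare {H1, H2, H3}: travel distance 12 + fixed 16 = 28.
All other subsets cost ≥ 27. Minimum total cost: 25.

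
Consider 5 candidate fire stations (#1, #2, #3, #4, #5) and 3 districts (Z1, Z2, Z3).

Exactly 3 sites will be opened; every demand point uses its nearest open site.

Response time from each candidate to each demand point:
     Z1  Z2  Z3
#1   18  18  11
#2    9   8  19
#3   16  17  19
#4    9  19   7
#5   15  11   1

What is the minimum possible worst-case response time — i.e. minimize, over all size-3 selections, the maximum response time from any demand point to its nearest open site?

9

Open {#1, #2, #4}.
  Farthest demand point is Z1 at response time 9 (to #2); all others are ≤ 9.
With {#1, #2, #5} the worst case is 9.
With {#2, #3, #4} the worst case is 9.
No size-3 selection achieves below 9.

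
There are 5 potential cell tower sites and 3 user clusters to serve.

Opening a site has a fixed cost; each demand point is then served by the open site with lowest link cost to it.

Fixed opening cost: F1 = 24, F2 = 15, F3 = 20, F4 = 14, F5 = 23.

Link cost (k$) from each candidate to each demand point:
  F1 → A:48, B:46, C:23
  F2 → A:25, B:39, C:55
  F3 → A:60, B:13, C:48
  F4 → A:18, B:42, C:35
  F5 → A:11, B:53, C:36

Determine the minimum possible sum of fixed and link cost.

Open {F3, F4}: assign each demand point to its cheapest open site.
  A→F4 18, B→F3 13, C→F4 35
  link cost 66, fixed 34 → total 100.
Compare {F3, F5}: link cost 60 + fixed 43 = 103.
Compare {F4}: link cost 95 + fixed 14 = 109.
Compare {F1, F3, F4}: link cost 54 + fixed 58 = 112.
All other subsets cost ≥ 103. Minimum total cost: 100.

100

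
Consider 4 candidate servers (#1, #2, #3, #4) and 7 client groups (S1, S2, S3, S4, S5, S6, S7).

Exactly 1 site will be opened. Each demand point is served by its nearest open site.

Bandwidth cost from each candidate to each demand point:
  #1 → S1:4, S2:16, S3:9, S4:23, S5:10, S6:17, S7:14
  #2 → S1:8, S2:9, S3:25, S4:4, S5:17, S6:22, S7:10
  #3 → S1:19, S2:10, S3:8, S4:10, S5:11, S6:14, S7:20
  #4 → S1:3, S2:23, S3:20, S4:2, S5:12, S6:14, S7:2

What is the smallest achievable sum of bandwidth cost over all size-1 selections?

Open {#4}.
  S1→#4 3, S2→#4 23, S3→#4 20, S4→#4 2, S5→#4 12, S6→#4 14, S7→#4 2  ⇒ total 76.
Compare {#3}: total 92.
Compare {#1}: total 93.
No size-1 selection does better; minimum is 76.

76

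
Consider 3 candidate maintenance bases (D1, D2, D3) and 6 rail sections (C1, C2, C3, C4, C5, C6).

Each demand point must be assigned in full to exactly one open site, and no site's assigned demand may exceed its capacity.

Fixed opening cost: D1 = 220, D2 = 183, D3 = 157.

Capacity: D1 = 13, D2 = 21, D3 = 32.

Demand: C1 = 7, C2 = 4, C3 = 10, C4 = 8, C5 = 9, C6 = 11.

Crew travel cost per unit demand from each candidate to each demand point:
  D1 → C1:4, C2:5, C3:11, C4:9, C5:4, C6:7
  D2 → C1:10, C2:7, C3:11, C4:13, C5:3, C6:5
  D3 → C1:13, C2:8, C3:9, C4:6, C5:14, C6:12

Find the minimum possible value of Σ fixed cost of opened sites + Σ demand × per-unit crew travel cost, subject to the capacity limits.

683

Open {D2, D3}; cheapest assignment that respects the capacities:
  D2 (cap 21, load 20): C5, C6 — cost 9×3 + 11×5 = 82
  D3 (cap 32, load 29): C1, C2, C3, C4 — cost 7×13 + 4×8 + 10×9 + 8×6 = 261
  Shipping 343, fixed 340 → total 683.
  Any other capacity-feasible assignment to {D2, D3} ships for at least 343.
Compare {D1, D2, D3}: its best feasible assignment gives total 828.
Every other set of open sites that can feasibly serve all demand totals ≥ 828 even under its best assignment. Minimum: 683.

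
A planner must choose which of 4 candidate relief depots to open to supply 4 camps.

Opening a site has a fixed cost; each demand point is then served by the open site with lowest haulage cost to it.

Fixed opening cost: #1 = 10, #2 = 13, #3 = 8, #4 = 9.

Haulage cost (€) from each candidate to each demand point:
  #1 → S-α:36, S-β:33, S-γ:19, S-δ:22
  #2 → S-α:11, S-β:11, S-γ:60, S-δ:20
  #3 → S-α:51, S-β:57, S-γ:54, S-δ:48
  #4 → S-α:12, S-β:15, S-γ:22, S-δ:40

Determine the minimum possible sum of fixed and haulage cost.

Open {#1, #2}: assign each demand point to its cheapest open site.
  S-α→#2 11, S-β→#2 11, S-γ→#1 19, S-δ→#2 20
  haulage cost 61, fixed 23 → total 84.
Compare {#2, #4}: haulage cost 64 + fixed 22 = 86.
Compare {#1, #4}: haulage cost 68 + fixed 19 = 87.
Compare {#1, #2, #3}: haulage cost 61 + fixed 31 = 92.
All other subsets cost ≥ 86. Minimum total cost: 84.

84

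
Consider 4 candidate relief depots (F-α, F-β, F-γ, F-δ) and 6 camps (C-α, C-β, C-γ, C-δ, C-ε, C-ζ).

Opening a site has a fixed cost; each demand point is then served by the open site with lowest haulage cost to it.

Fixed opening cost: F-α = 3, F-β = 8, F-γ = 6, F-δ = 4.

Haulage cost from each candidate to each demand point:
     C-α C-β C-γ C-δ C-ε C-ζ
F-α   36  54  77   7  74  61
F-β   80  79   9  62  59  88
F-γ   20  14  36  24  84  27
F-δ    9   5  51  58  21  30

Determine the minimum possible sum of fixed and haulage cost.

Open {F-α, F-β, F-δ}: assign each demand point to its cheapest open site.
  C-α→F-δ 9, C-β→F-δ 5, C-γ→F-β 9, C-δ→F-α 7, C-ε→F-δ 21, C-ζ→F-δ 30
  haulage cost 81, fixed 15 → total 96.
Compare {F-α, F-β, F-γ, F-δ}: haulage cost 78 + fixed 21 = 99.
Compare {F-β, F-γ, F-δ}: haulage cost 95 + fixed 18 = 113.
Compare {F-α, F-γ, F-δ}: haulage cost 105 + fixed 13 = 118.
All other subsets cost ≥ 99. Minimum total cost: 96.

96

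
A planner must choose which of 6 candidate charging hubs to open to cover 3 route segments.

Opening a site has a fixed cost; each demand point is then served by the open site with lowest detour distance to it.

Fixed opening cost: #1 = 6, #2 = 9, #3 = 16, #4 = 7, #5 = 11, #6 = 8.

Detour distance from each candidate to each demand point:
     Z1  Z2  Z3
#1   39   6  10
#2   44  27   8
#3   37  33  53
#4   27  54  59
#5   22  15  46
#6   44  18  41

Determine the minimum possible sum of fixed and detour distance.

Open {#1, #5}: assign each demand point to its cheapest open site.
  Z1→#5 22, Z2→#1 6, Z3→#1 10
  detour distance 38, fixed 17 → total 55.
Compare {#1, #4}: detour distance 43 + fixed 13 = 56.
Compare {#1}: detour distance 55 + fixed 6 = 61.
Compare {#1, #2, #5}: detour distance 36 + fixed 26 = 62.
All other subsets cost ≥ 56. Minimum total cost: 55.

55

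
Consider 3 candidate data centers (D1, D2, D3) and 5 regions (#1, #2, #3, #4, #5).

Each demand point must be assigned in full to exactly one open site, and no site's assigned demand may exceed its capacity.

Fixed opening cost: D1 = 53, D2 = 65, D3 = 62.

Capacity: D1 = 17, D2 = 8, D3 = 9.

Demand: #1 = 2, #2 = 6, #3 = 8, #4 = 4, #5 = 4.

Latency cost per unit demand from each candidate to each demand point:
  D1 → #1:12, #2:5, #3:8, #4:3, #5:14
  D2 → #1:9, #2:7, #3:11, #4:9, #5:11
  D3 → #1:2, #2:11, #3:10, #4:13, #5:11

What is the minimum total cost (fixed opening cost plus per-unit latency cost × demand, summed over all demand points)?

310

Open {D1, D2}; cheapest assignment that respects the capacities:
  D1 (cap 17, load 16): #3, #4, #5 — cost 8×8 + 4×3 + 4×14 = 132
  D2 (cap 8, load 8): #1, #2 — cost 2×9 + 6×7 = 60
  Shipping 192, fixed 118 → total 310.
  Any other capacity-feasible assignment to {D1, D2} ships for at least 192.
Compare {D1, D3}: its best feasible assignment gives total 317.
Compare {D1, D2, D3}: its best feasible assignment gives total 346.
Every other set of open sites that can feasibly serve all demand totals ≥ 317 even under its best assignment. Minimum: 310.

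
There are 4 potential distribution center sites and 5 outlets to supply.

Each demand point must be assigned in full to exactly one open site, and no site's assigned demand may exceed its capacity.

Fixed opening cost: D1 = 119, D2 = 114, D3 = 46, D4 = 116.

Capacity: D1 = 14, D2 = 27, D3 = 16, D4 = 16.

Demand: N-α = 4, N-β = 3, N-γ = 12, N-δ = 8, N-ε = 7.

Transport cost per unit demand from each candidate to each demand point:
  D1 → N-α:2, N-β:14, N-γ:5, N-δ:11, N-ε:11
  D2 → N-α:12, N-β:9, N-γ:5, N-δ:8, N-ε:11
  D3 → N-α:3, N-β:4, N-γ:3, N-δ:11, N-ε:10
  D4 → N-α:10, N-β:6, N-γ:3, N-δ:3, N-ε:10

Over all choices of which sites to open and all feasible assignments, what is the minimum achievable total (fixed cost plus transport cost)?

Open {D2, D3}; cheapest assignment that respects the capacities:
  D2 (cap 27, load 18): N-β, N-δ, N-ε — cost 3×9 + 8×8 + 7×11 = 168
  D3 (cap 16, load 16): N-α, N-γ — cost 4×3 + 12×3 = 48
  Shipping 216, fixed 160 → total 376.
  Any other capacity-feasible assignment to {D2, D3} ships for at least 216.
Compare {D1, D3, D4}: its best feasible assignment gives total 431.
Compare {D2, D3, D4}: its best feasible assignment gives total 443.
Every other set of open sites that can feasibly serve all demand totals ≥ 431 even under its best assignment. Minimum: 376.

376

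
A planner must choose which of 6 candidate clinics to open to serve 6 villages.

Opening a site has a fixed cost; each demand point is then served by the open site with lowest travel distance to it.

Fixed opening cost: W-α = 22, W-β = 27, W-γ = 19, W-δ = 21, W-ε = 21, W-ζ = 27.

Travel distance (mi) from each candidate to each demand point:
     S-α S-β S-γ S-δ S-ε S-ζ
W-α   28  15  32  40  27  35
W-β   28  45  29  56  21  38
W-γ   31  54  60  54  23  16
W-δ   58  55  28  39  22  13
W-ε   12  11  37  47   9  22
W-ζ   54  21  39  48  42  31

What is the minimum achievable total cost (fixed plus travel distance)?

Open {W-δ, W-ε}: assign each demand point to its cheapest open site.
  S-α→W-ε 12, S-β→W-ε 11, S-γ→W-δ 28, S-δ→W-δ 39, S-ε→W-ε 9, S-ζ→W-δ 13
  travel distance 112, fixed 42 → total 154.
Compare {W-ε}: travel distance 138 + fixed 21 = 159.
Compare {W-α, W-ε}: travel distance 126 + fixed 43 = 169.
Compare {W-γ, W-ε}: travel distance 132 + fixed 40 = 172.
All other subsets cost ≥ 159. Minimum total cost: 154.

154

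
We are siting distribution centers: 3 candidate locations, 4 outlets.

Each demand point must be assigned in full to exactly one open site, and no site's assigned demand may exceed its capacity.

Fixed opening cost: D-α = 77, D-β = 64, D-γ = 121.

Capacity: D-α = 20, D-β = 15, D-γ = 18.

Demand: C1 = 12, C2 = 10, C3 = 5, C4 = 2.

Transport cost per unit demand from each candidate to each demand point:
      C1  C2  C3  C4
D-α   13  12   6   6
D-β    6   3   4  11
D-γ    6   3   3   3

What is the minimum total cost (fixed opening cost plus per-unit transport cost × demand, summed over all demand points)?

308

Open {D-β, D-γ}; cheapest assignment that respects the capacities:
  D-β (cap 15, load 12): C1 — cost 12×6 = 72
  D-γ (cap 18, load 17): C2, C3, C4 — cost 10×3 + 5×3 + 2×3 = 51
  Shipping 123, fixed 185 → total 308.
  Any other capacity-feasible assignment to {D-β, D-γ} ships for at least 123.
Compare {D-α, D-β}: its best feasible assignment gives total 359.
Compare {D-α, D-β, D-γ}: its best feasible assignment gives total 385.
Every other set of open sites that can feasibly serve all demand totals ≥ 359 even under its best assignment. Minimum: 308.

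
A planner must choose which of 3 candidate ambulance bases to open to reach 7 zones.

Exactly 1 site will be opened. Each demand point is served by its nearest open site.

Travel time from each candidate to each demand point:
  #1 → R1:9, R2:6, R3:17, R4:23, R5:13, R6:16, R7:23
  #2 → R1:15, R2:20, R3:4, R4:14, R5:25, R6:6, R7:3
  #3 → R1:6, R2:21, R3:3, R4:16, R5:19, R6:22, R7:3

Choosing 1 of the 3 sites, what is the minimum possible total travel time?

87

Open {#2}.
  R1→#2 15, R2→#2 20, R3→#2 4, R4→#2 14, R5→#2 25, R6→#2 6, R7→#2 3  ⇒ total 87.
Compare {#3}: total 90.
Compare {#1}: total 107.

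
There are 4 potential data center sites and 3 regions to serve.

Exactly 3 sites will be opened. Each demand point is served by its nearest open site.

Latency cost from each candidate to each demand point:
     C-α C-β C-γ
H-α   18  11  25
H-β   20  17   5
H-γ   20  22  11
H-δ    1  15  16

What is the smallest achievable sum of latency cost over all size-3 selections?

17

Open {H-α, H-β, H-δ}.
  C-α→H-δ 1, C-β→H-α 11, C-γ→H-β 5  ⇒ total 17.
Compare {H-β, H-γ, H-δ}: total 21.
Compare {H-α, H-γ, H-δ}: total 23.
No size-3 selection does better; minimum is 17.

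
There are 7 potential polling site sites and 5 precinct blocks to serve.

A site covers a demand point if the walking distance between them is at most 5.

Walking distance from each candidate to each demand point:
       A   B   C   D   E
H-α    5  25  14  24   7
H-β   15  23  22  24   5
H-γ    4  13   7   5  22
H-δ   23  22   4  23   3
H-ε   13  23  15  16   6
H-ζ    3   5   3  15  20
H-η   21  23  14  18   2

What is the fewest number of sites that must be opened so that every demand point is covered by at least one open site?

3

Coverage sets (demand points within 5 of each site):
  H-α: {A}
  H-β: {E}
  H-γ: {A, D}
  H-δ: {C, E}
  H-ε: {}
  H-ζ: {A, B, C}
  H-η: {E}
No 2 sites suffice: every size-2 union leaves at least one demand point uncovered.
But {H-β, H-γ, H-ζ} covers everything, so the minimum is 3.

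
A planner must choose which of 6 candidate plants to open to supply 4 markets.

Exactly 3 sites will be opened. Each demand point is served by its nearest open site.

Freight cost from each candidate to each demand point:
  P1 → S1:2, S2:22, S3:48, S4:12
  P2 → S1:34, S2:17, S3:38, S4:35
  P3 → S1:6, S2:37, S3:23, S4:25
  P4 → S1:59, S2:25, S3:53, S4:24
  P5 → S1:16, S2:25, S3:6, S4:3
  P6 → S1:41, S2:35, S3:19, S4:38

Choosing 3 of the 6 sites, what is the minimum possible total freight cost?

28

Open {P1, P2, P5}.
  S1→P1 2, S2→P2 17, S3→P5 6, S4→P5 3  ⇒ total 28.
Compare {P2, P3, P5}: total 32.
Compare {P1, P3, P5}: total 33.
No size-3 selection does better; minimum is 28.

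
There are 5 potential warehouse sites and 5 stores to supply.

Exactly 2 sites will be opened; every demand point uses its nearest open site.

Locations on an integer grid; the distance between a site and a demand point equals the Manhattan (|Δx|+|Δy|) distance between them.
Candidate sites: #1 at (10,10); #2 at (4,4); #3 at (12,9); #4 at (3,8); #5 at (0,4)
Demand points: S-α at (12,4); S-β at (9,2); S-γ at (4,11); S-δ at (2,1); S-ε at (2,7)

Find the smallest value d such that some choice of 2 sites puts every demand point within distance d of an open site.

7

Open {#2, #3}.
  Farthest demand point is S-β at distance 7 (to #2); all others are ≤ 7.
With {#1, #2} the worst case is 8.
With {#2, #4} the worst case is 8.
No size-2 selection achieves below 7.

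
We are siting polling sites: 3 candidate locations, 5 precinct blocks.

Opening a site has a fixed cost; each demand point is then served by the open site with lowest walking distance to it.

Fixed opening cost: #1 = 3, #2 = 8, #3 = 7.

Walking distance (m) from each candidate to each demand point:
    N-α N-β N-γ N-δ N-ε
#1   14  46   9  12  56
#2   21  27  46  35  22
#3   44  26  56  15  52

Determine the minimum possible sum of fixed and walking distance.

95

Open {#1, #2}: assign each demand point to its cheapest open site.
  N-α→#1 14, N-β→#2 27, N-γ→#1 9, N-δ→#1 12, N-ε→#2 22
  walking distance 84, fixed 11 → total 95.
Compare {#1, #2, #3}: walking distance 83 + fixed 18 = 101.
Compare {#1, #3}: walking distance 113 + fixed 10 = 123.
Compare {#1}: walking distance 137 + fixed 3 = 140.
All other subsets cost ≥ 101. Minimum total cost: 95.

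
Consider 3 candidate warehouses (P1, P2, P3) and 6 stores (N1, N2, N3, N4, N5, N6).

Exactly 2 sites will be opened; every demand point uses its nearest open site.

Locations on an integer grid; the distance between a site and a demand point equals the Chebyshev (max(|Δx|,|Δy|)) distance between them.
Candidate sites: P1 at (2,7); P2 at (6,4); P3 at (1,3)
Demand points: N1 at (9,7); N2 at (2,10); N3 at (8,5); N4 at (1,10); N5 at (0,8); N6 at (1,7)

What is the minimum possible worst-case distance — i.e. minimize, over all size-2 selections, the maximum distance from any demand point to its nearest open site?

3

Open {P1, P2}.
  Farthest demand point is N1 at distance 3 (to P2); all others are ≤ 3.
With {P2, P3} the worst case is 6.
With {P1, P3} the worst case is 7.
No size-2 selection achieves below 3.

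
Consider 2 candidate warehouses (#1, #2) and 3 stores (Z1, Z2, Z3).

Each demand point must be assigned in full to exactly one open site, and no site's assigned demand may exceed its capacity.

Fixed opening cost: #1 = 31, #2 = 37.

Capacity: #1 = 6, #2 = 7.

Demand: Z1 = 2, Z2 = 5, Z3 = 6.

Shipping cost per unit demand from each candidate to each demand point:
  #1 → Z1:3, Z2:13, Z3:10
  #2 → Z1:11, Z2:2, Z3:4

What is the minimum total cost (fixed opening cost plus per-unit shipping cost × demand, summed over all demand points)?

160

Open {#1, #2}; cheapest assignment that respects the capacities:
  #1 (cap 6, load 6): Z3 — cost 6×10 = 60
  #2 (cap 7, load 7): Z1, Z2 — cost 2×11 + 5×2 = 32
  Shipping 92, fixed 68 → total 160.
  Any other capacity-feasible assignment to {#1, #2} ships for at least 92.
Total demand is 13 and no other set of sites has combined capacity ≥ 13, so {#1, #2} is the only feasible choice of open sites. Minimum: 160.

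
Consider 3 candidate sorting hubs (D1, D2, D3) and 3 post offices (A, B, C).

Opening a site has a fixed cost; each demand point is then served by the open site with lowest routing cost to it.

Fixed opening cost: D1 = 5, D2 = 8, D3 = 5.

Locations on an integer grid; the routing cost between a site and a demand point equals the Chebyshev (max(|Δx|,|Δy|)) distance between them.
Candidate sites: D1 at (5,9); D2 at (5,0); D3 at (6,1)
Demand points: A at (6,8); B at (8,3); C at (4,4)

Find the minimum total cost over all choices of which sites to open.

Open {D1, D3}: assign each demand point to its cheapest open site.
  A→D1 1, B→D3 2, C→D3 3
  routing cost 6, fixed 10 → total 16.
Compare {D1}: routing cost 12 + fixed 5 = 17.
Compare {D3}: routing cost 12 + fixed 5 = 17.
Compare {D1, D2}: routing cost 8 + fixed 13 = 21.
All other subsets cost ≥ 17. Minimum total cost: 16.

16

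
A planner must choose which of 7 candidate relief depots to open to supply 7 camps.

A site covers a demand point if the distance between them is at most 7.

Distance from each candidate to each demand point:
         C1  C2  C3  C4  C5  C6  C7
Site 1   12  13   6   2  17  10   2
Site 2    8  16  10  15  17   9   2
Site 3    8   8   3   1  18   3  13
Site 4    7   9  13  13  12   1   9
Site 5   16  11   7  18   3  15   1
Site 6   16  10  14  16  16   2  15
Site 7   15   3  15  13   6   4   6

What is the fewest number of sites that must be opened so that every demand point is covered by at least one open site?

3

Coverage sets (demand points within 7 of each site):
  Site 1: {C3, C4, C7}
  Site 2: {C7}
  Site 3: {C3, C4, C6}
  Site 4: {C1, C6}
  Site 5: {C3, C5, C7}
  Site 6: {C6}
  Site 7: {C2, C5, C6, C7}
No 2 sites suffice: every size-2 union leaves at least one demand point uncovered.
But {Site 1, Site 4, Site 7} covers everything, so the minimum is 3.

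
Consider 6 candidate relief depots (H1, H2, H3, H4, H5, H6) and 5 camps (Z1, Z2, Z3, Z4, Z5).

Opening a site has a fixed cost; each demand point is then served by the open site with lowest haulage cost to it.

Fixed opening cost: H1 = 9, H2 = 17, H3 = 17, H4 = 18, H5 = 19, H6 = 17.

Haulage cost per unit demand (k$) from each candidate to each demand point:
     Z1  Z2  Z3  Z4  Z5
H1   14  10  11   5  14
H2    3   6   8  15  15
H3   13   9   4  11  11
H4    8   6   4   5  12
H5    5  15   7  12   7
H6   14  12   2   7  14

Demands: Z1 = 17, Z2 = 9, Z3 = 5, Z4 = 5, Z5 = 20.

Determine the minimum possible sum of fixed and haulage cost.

342

Open {H1, H2, H5, H6}: assign each demand point to its cheapest open site.
  Z1→H2 17×3=51, Z2→H2 9×6=54, Z3→H6 5×2=10, Z4→H1 5×5=25, Z5→H5 20×7=140
  haulage cost 280, fixed 62 → total 342.
Compare {H2, H5, H6}: haulage cost 290 + fixed 53 = 343.
Compare {H2, H4, H5}: haulage cost 290 + fixed 54 = 344.
Compare {H1, H2, H5}: haulage cost 305 + fixed 45 = 350.
All other subsets cost ≥ 343. Minimum total cost: 342.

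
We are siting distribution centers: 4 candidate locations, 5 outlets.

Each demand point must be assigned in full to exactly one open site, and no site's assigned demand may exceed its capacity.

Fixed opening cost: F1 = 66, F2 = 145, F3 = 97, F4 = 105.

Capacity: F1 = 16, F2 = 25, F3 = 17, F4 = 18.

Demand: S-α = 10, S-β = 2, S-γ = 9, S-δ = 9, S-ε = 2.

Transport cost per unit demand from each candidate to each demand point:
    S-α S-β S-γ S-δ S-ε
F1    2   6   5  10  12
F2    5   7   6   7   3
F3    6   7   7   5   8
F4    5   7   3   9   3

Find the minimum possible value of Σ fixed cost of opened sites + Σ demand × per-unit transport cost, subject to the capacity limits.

Open {F1, F4}; cheapest assignment that respects the capacities:
  F1 (cap 16, load 14): S-α, S-β, S-ε — cost 10×2 + 2×6 + 2×12 = 56
  F4 (cap 18, load 18): S-γ, S-δ — cost 9×3 + 9×9 = 108
  Shipping 164, fixed 171 → total 335.
  Any other capacity-feasible assignment to {F1, F4} ships for at least 164.
Compare {F1, F2}: its best feasible assignment gives total 366.
Compare {F1, F3, F4}: its best feasible assignment gives total 378.
Every other set of open sites that can feasibly serve all demand totals ≥ 366 even under its best assignment. Minimum: 335.

335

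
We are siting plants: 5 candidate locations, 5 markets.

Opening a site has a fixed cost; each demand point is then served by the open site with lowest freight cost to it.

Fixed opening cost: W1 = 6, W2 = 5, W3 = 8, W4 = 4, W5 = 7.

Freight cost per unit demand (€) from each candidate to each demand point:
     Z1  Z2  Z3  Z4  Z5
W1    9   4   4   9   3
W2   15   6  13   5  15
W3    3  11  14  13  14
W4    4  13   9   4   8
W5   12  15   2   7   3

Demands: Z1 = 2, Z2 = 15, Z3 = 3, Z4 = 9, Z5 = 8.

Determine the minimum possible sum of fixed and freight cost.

150

Open {W1, W4}: assign each demand point to its cheapest open site.
  Z1→W4 2×4=8, Z2→W1 15×4=60, Z3→W1 3×4=12, Z4→W4 9×4=36, Z5→W1 8×3=24
  freight cost 140, fixed 10 → total 150.
Compare {W1, W4, W5}: freight cost 134 + fixed 17 = 151.
Compare {W1, W2, W4}: freight cost 140 + fixed 15 = 155.
Compare {W1, W3, W4}: freight cost 138 + fixed 18 = 156.
All other subsets cost ≥ 151. Minimum total cost: 150.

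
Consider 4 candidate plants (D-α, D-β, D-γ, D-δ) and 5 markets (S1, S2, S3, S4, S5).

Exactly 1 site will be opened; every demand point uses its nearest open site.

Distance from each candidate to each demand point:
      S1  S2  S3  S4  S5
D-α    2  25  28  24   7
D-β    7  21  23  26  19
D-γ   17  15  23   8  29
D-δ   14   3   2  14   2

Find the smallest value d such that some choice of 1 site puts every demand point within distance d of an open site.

Open {D-δ}.
  Farthest demand point is S1 at distance 14 (to D-δ); all others are ≤ 14.
With {D-β} the worst case is 26.
With {D-α} the worst case is 28.
No size-1 selection achieves below 14.

14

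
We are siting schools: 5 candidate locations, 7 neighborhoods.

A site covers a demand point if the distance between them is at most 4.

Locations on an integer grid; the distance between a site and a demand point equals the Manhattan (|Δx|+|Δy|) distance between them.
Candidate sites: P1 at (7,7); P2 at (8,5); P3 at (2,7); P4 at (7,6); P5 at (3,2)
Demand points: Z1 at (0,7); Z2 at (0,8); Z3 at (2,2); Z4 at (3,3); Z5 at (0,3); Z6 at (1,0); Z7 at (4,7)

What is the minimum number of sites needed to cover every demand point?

Coverage sets (demand points within 4 of each site):
  P1: {Z7}
  P2: {}
  P3: {Z1, Z2, Z7}
  P4: {Z7}
  P5: {Z3, Z4, Z5, Z6}
No single site covers all 7 demand points.
But {P3, P5} covers everything, so the minimum is 2.

2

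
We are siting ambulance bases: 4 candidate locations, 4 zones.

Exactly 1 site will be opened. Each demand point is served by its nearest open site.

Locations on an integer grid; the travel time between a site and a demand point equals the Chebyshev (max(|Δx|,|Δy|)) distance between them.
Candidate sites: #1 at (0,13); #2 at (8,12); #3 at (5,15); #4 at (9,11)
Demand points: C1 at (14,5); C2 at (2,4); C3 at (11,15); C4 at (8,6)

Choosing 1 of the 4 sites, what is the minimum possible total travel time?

Open {#4}.
  C1→#4 6, C2→#4 7, C3→#4 4, C4→#4 5  ⇒ total 22.
Compare {#2}: total 24.
Compare {#3}: total 36.
No size-1 selection does better; minimum is 22.

22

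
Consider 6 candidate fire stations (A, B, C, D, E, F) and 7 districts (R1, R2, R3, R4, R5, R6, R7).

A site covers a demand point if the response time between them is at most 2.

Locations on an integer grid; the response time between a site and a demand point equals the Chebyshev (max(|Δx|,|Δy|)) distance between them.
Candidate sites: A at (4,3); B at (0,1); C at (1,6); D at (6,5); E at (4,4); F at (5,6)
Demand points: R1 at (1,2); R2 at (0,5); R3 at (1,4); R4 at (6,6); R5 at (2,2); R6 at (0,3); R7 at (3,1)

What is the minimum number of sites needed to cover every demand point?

4

Coverage sets (demand points within 2 of each site):
  A: {R5, R7}
  B: {R1, R5, R6}
  C: {R2, R3}
  D: {R4}
  E: {R4, R5}
  F: {R4}
No 3 sites suffice: every size-3 union leaves at least one demand point uncovered.
But {A, B, C, D} covers everything, so the minimum is 4.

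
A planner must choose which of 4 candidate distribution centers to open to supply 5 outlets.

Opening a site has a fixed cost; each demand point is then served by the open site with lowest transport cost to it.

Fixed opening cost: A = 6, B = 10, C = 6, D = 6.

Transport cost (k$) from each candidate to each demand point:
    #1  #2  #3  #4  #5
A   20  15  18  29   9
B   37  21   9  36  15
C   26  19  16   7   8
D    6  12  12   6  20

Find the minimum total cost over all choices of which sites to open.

Open {C, D}: assign each demand point to its cheapest open site.
  #1→D 6, #2→D 12, #3→D 12, #4→D 6, #5→C 8
  transport cost 44, fixed 12 → total 56.
Compare {A, D}: transport cost 45 + fixed 12 = 57.
Compare {D}: transport cost 56 + fixed 6 = 62.
Compare {A, C, D}: transport cost 44 + fixed 18 = 62.
All other subsets cost ≥ 57. Minimum total cost: 56.

56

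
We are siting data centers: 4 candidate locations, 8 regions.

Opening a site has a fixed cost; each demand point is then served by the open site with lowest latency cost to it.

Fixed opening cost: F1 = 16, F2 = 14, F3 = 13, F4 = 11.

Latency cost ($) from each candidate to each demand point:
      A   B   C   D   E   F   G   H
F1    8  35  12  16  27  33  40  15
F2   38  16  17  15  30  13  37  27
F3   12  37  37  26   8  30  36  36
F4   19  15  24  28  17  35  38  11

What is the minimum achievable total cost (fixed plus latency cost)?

Open {F2, F3, F4}: assign each demand point to its cheapest open site.
  A→F3 12, B→F4 15, C→F2 17, D→F2 15, E→F3 8, F→F2 13, G→F3 36, H→F4 11
  latency cost 127, fixed 38 → total 165.
Compare {F1, F2, F3}: latency cost 123 + fixed 43 = 166.
Compare {F2, F4}: latency cost 144 + fixed 25 = 169.
Compare {F1, F2, F4}: latency cost 128 + fixed 41 = 169.
All other subsets cost ≥ 166. Minimum total cost: 165.

165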